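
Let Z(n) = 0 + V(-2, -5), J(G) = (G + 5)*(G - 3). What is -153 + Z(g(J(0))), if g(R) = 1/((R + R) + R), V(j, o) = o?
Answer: -158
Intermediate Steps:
J(G) = (-3 + G)*(5 + G) (J(G) = (5 + G)*(-3 + G) = (-3 + G)*(5 + G))
g(R) = 1/(3*R) (g(R) = 1/(2*R + R) = 1/(3*R))
Z(n) = -5 (Z(n) = 0 - 5 = -5)
-153 + Z(g(J(0))) = -153 - 5 = -158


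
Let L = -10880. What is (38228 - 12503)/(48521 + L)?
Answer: 8575/12547 ≈ 0.68343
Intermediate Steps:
(38228 - 12503)/(48521 + L) = (38228 - 12503)/(48521 - 10880) = 25725/37641 = 25725*(1/37641) = 8575/12547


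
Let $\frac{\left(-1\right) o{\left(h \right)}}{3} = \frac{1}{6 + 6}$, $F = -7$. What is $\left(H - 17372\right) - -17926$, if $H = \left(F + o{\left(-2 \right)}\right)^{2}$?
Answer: $\frac{9705}{16} \approx 606.56$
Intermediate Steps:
$o{\left(h \right)} = - \frac{1}{4}$ ($o{\left(h \right)} = - \frac{3}{6 + 6} = - \frac{3}{12} = \left(-3\right) \frac{1}{12} = - \frac{1}{4}$)
$H = \frac{841}{16}$ ($H = \left(-7 - \frac{1}{4}\right)^{2} = \left(- \frac{29}{4}\right)^{2} = \frac{841}{16} \approx 52.563$)
$\left(H - 17372\right) - -17926 = \left(\frac{841}{16} - 17372\right) - -17926 = \left(\frac{841}{16} - 17372\right) + 17926 = - \frac{277111}{16} + 17926 = \frac{9705}{16}$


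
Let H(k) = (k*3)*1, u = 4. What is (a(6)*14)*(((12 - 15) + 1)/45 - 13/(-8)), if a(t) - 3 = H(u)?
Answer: 3983/12 ≈ 331.92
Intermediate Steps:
H(k) = 3*k (H(k) = (3*k)*1 = 3*k)
a(t) = 15 (a(t) = 3 + 3*4 = 3 + 12 = 15)
(a(6)*14)*(((12 - 15) + 1)/45 - 13/(-8)) = (15*14)*(((12 - 15) + 1)/45 - 13/(-8)) = 210*((-3 + 1)*(1/45) - 13*(-⅛)) = 210*(-2*1/45 + 13/8) = 210*(-2/45 + 13/8) = 210*(569/360) = 3983/12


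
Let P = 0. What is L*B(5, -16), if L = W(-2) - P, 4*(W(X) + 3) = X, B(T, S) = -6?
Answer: 21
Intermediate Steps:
W(X) = -3 + X/4
L = -7/2 (L = (-3 + (¼)*(-2)) - 1*0 = (-3 - ½) + 0 = -7/2 + 0 = -7/2 ≈ -3.5000)
L*B(5, -16) = -7/2*(-6) = 21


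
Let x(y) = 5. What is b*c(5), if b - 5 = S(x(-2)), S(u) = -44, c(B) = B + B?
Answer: -390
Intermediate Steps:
c(B) = 2*B
b = -39 (b = 5 - 44 = -39)
b*c(5) = -78*5 = -39*10 = -390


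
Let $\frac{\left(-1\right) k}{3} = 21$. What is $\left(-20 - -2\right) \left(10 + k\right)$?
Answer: $954$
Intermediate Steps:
$k = -63$ ($k = \left(-3\right) 21 = -63$)
$\left(-20 - -2\right) \left(10 + k\right) = \left(-20 - -2\right) \left(10 - 63\right) = \left(-20 + 2\right) \left(-53\right) = \left(-18\right) \left(-53\right) = 954$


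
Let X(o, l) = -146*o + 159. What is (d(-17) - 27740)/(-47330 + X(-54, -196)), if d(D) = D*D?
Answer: 27451/39287 ≈ 0.69873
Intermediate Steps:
d(D) = D²
X(o, l) = 159 - 146*o
(d(-17) - 27740)/(-47330 + X(-54, -196)) = ((-17)² - 27740)/(-47330 + (159 - 146*(-54))) = (289 - 27740)/(-47330 + (159 + 7884)) = -27451/(-47330 + 8043) = -27451/(-39287) = -27451*(-1/39287) = 27451/39287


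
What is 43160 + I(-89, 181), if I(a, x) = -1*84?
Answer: 43076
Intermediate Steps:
I(a, x) = -84
43160 + I(-89, 181) = 43160 - 84 = 43076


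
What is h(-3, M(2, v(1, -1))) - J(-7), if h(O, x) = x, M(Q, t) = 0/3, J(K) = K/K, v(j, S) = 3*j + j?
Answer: -1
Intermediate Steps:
v(j, S) = 4*j
J(K) = 1
M(Q, t) = 0 (M(Q, t) = 0*(1/3) = 0)
h(-3, M(2, v(1, -1))) - J(-7) = 0 - 1*1 = 0 - 1 = -1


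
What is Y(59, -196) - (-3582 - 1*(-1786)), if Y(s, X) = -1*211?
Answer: 1585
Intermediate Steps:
Y(s, X) = -211
Y(59, -196) - (-3582 - 1*(-1786)) = -211 - (-3582 - 1*(-1786)) = -211 - (-3582 + 1786) = -211 - 1*(-1796) = -211 + 1796 = 1585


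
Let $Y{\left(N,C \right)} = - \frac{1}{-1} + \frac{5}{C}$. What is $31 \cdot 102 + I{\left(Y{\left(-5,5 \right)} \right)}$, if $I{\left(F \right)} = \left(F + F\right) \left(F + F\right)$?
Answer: $3178$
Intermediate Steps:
$Y{\left(N,C \right)} = 1 + \frac{5}{C}$ ($Y{\left(N,C \right)} = \left(-1\right) \left(-1\right) + \frac{5}{C} = 1 + \frac{5}{C}$)
$I{\left(F \right)} = 4 F^{2}$ ($I{\left(F \right)} = 2 F 2 F = 4 F^{2}$)
$31 \cdot 102 + I{\left(Y{\left(-5,5 \right)} \right)} = 31 \cdot 102 + 4 \left(\frac{5 + 5}{5}\right)^{2} = 3162 + 4 \left(\frac{1}{5} \cdot 10\right)^{2} = 3162 + 4 \cdot 2^{2} = 3162 + 4 \cdot 4 = 3162 + 16 = 3178$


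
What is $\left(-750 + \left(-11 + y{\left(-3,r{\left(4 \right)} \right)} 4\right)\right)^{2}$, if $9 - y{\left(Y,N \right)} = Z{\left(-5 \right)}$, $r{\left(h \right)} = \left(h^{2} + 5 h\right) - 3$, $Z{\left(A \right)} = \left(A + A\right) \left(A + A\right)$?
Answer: $1265625$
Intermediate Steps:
$Z{\left(A \right)} = 4 A^{2}$ ($Z{\left(A \right)} = 2 A 2 A = 4 A^{2}$)
$r{\left(h \right)} = -3 + h^{2} + 5 h$
$y{\left(Y,N \right)} = -91$ ($y{\left(Y,N \right)} = 9 - 4 \left(-5\right)^{2} = 9 - 4 \cdot 25 = 9 - 100 = -91$)
$\left(-750 + \left(-11 + y{\left(-3,r{\left(4 \right)} \right)} 4\right)\right)^{2} = \left(-750 - 375\right)^{2} = \left(-1125\right)^{2} = 1265625$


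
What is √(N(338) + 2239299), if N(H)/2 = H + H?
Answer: √2240651 ≈ 1496.9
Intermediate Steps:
N(H) = 4*H (N(H) = 2*(H + H) = 2*(2*H) = 4*H)
√(N(338) + 2239299) = √(4*338 + 2239299) = √(1352 + 2239299) = √2240651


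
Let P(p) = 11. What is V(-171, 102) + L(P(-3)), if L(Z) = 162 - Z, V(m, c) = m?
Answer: -20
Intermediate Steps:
V(-171, 102) + L(P(-3)) = -171 + (162 - 1*11) = -171 + (162 - 11) = -171 + 151 = -20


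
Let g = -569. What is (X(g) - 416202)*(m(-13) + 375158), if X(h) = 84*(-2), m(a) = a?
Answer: -156199123650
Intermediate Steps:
X(h) = -168
(X(g) - 416202)*(m(-13) + 375158) = (-168 - 416202)*(-13 + 375158) = -416370*375145 = -156199123650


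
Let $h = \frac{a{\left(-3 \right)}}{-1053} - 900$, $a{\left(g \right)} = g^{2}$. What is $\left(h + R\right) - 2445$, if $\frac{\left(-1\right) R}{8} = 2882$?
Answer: $- \frac{3088918}{117} \approx -26401.0$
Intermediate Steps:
$R = -23056$ ($R = \left(-8\right) 2882 = -23056$)
$h = - \frac{105301}{117}$ ($h = \frac{\left(-3\right)^{2}}{-1053} - 900 = 9 \left(- \frac{1}{1053}\right) - 900 = - \frac{1}{117} - 900 = - \frac{105301}{117} \approx -900.01$)
$\left(h + R\right) - 2445 = \left(- \frac{105301}{117} - 23056\right) - 2445 = - \frac{2802853}{117} - 2445 = - \frac{3088918}{117}$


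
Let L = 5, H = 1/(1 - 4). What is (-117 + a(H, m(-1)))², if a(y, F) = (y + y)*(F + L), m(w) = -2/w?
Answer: 133225/9 ≈ 14803.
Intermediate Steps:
H = -⅓ (H = 1/(-3) = -⅓ ≈ -0.33333)
a(y, F) = 2*y*(5 + F) (a(y, F) = (y + y)*(F + 5) = (2*y)*(5 + F) = 2*y*(5 + F))
(-117 + a(H, m(-1)))² = (-117 + 2*(-⅓)*(5 - 2/(-1)))² = (-117 + 2*(-⅓)*(5 - 2*(-1)))² = (-117 + 2*(-⅓)*(5 + 2))² = (-117 + 2*(-⅓)*7)² = (-117 - 14/3)² = (-365/3)² = 133225/9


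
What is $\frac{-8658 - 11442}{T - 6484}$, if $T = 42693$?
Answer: $- \frac{20100}{36209} \approx -0.55511$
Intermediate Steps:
$\frac{-8658 - 11442}{T - 6484} = \frac{-8658 - 11442}{42693 - 6484} = - \frac{20100}{36209}$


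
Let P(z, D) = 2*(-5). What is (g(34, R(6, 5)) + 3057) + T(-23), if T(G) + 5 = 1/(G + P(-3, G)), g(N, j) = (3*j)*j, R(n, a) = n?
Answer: 104279/33 ≈ 3160.0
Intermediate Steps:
P(z, D) = -10
g(N, j) = 3*j²
T(G) = -5 + 1/(-10 + G) (T(G) = -5 + 1/(G - 10) = -5 + 1/(-10 + G))
(g(34, R(6, 5)) + 3057) + T(-23) = (3*6² + 3057) + (51 - 5*(-23))/(-10 - 23) = (3*36 + 3057) + (51 + 115)/(-33) = (108 + 3057) - 1/33*166 = 3165 - 166/33 = 104279/33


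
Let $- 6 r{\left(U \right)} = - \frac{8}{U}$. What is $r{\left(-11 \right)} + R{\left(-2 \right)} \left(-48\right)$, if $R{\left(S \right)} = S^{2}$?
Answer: $- \frac{6340}{33} \approx -192.12$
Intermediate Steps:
$r{\left(U \right)} = \frac{4}{3 U}$ ($r{\left(U \right)} = - \frac{\left(-8\right) \frac{1}{U}}{6} = \frac{4}{3 U}$)
$r{\left(-11 \right)} + R{\left(-2 \right)} \left(-48\right) = \frac{4}{3 \left(-11\right)} + \left(-2\right)^{2} \left(-48\right) = \frac{4}{3} \left(- \frac{1}{11}\right) + 4 \left(-48\right) = - \frac{4}{33} - 192 = - \frac{6340}{33}$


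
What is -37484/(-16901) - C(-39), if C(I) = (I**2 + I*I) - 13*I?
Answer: -59944165/16901 ≈ -3546.8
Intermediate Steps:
C(I) = -13*I + 2*I**2 (C(I) = (I**2 + I**2) - 13*I = 2*I**2 - 13*I = -13*I + 2*I**2)
-37484/(-16901) - C(-39) = -37484/(-16901) - (-39)*(-13 + 2*(-39)) = -37484*(-1/16901) - (-39)*(-13 - 78) = 37484/16901 - (-39)*(-91) = 37484/16901 - 1*3549 = 37484/16901 - 3549 = -59944165/16901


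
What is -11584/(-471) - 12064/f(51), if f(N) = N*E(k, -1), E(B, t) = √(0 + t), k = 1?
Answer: 11584/471 + 12064*I/51 ≈ 24.594 + 236.55*I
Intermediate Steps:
E(B, t) = √t
f(N) = I*N (f(N) = N*√(-1) = N*I = I*N)
-11584/(-471) - 12064/f(51) = -11584/(-471) - 12064*(-I/51) = -11584*(-1/471) - 12064*(-I/51) = 11584/471 - (-12064)*I/51 = 11584/471 + 12064*I/51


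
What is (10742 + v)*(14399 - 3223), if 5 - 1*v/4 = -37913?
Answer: 1815138864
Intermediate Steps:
v = 151672 (v = 20 - 4*(-37913) = 20 + 151652 = 151672)
(10742 + v)*(14399 - 3223) = (10742 + 151672)*(14399 - 3223) = 162414*11176 = 1815138864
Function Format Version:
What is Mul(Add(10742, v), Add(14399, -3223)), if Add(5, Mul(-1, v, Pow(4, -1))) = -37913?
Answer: 1815138864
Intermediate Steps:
v = 151672 (v = Add(20, Mul(-4, -37913)) = Add(20, 151652) = 151672)
Mul(Add(10742, v), Add(14399, -3223)) = Mul(Add(10742, 151672), Add(14399, -3223)) = Mul(162414, 11176) = 1815138864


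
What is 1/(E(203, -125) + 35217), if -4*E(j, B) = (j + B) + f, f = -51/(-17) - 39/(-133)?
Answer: 133/4681158 ≈ 2.8412e-5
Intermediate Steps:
f = 438/133 (f = -51*(-1/17) - 39*(-1/133) = 3 + 39/133 = 438/133 ≈ 3.2932)
E(j, B) = -219/266 - B/4 - j/4 (E(j, B) = -((j + B) + 438/133)/4 = -((B + j) + 438/133)/4 = -(438/133 + B + j)/4 = -219/266 - B/4 - j/4)
1/(E(203, -125) + 35217) = 1/((-219/266 - ¼*(-125) - ¼*203) + 35217) = 1/((-219/266 + 125/4 - 203/4) + 35217) = 1/(-2703/133 + 35217) = 1/(4681158/133) = 133/4681158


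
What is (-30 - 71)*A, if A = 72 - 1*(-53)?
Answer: -12625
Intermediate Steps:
A = 125 (A = 72 + 53 = 125)
(-30 - 71)*A = (-30 - 71)*125 = -101*125 = -12625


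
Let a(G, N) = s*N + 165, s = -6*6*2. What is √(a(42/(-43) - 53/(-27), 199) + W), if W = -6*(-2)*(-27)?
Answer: I*√14487 ≈ 120.36*I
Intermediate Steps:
s = -72 (s = -36*2 = -72)
W = -324 (W = 12*(-27) = -324)
a(G, N) = 165 - 72*N (a(G, N) = -72*N + 165 = 165 - 72*N)
√(a(42/(-43) - 53/(-27), 199) + W) = √((165 - 72*199) - 324) = √((165 - 14328) - 324) = √(-14163 - 324) = √(-14487) = I*√14487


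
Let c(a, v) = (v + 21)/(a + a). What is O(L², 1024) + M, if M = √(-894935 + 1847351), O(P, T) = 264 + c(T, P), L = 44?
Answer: 542629/2048 + 12*√6614 ≈ 1240.9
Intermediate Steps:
c(a, v) = (21 + v)/(2*a) (c(a, v) = (21 + v)/((2*a)) = (21 + v)*(1/(2*a)) = (21 + v)/(2*a))
O(P, T) = 264 + (21 + P)/(2*T)
M = 12*√6614 (M = √952416 = 12*√6614 ≈ 975.92)
O(L², 1024) + M = (½)*(21 + 44² + 528*1024)/1024 + 12*√6614 = (½)*(1/1024)*(21 + 1936 + 540672) + 12*√6614 = (½)*(1/1024)*542629 + 12*√6614 = 542629/2048 + 12*√6614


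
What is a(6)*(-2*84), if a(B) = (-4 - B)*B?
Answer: 10080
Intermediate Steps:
a(B) = B*(-4 - B)
a(6)*(-2*84) = (-1*6*(4 + 6))*(-2*84) = -1*6*10*(-168) = -60*(-168) = 10080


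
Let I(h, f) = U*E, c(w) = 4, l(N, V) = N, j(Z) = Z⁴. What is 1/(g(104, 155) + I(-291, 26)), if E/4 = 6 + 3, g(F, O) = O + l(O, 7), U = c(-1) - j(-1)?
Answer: 1/418 ≈ 0.0023923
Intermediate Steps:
U = 3 (U = 4 - 1*(-1)⁴ = 4 - 1*1 = 4 - 1 = 3)
g(F, O) = 2*O (g(F, O) = O + O = 2*O)
E = 36 (E = 4*(6 + 3) = 4*9 = 36)
I(h, f) = 108 (I(h, f) = 3*36 = 108)
1/(g(104, 155) + I(-291, 26)) = 1/(2*155 + 108) = 1/(310 + 108) = 1/418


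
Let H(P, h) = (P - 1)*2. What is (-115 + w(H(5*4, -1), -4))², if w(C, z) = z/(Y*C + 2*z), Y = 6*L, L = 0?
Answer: 52441/4 ≈ 13110.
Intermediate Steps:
Y = 0 (Y = 6*0 = 0)
H(P, h) = -2 + 2*P (H(P, h) = (-1 + P)*2 = -2 + 2*P)
w(C, z) = ½ (w(C, z) = z/(0*C + 2*z) = z/(0 + 2*z) = z/((2*z)) = z*(1/(2*z)) = ½)
(-115 + w(H(5*4, -1), -4))² = (-115 + ½)² = (-229/2)² = 52441/4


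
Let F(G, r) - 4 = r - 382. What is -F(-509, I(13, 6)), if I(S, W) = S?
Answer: 365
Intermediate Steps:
F(G, r) = -378 + r (F(G, r) = 4 + (r - 382) = 4 + (-382 + r) = -378 + r)
-F(-509, I(13, 6)) = -(-378 + 13) = -1*(-365) = 365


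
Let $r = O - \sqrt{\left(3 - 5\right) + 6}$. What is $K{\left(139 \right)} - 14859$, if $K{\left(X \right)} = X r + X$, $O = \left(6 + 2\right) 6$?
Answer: $-8326$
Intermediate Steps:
$O = 48$ ($O = 8 \cdot 6 = 48$)
$r = 46$ ($r = 48 - \sqrt{\left(3 - 5\right) + 6} = 48 - \sqrt{-2 + 6} = 48 - \sqrt{4} = 48 - 2 = 46$)
$K{\left(X \right)} = 47 X$ ($K{\left(X \right)} = X 46 + X = 46 X + X = 47 X$)
$K{\left(139 \right)} - 14859 = 47 \cdot 139 - 14859 = 6533 - 14859 = -8326$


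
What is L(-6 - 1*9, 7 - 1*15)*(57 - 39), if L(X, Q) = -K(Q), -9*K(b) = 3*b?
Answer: -48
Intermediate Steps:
K(b) = -b/3
L(X, Q) = Q/3 (L(X, Q) = -(-1)*Q/3 = Q/3)
L(-6 - 1*9, 7 - 1*15)*(57 - 39) = ((7 - 1*15)/3)*(57 - 39) = ((7 - 15)/3)*18 = ((⅓)*(-8))*18 = -8/3*18 = -48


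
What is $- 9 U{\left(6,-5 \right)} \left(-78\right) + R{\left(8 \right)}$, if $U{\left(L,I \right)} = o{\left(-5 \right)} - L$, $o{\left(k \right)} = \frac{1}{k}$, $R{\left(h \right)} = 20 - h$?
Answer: $- \frac{21702}{5} \approx -4340.4$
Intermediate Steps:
$U{\left(L,I \right)} = - \frac{1}{5} - L$ ($U{\left(L,I \right)} = \frac{1}{-5} - L = - \frac{1}{5} - L$)
$- 9 U{\left(6,-5 \right)} \left(-78\right) + R{\left(8 \right)} = - 9 \left(- \frac{1}{5} - 6\right) \left(-78\right) + \left(20 - 8\right) = \left(-9\right) \left(- \frac{31}{5}\right) \left(-78\right) + 12 = \frac{279}{5} \left(-78\right) + 12 = - \frac{21762}{5} + 12 = - \frac{21702}{5}$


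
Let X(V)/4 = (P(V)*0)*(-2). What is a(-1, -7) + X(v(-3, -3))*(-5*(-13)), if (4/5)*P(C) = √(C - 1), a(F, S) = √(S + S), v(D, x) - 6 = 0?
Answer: I*√14 ≈ 3.7417*I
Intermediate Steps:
v(D, x) = 6 (v(D, x) = 6 + 0 = 6)
a(F, S) = √2*√S (a(F, S) = √(2*S) = √2*√S)
P(C) = 5*√(-1 + C)/4 (P(C) = 5*√(C - 1)/4 = 5*√(-1 + C)/4)
X(V) = 0 (X(V) = 4*(((5*√(-1 + V)/4)*0)*(-2)) = 4*(0*(-2)) = 4*0 = 0)
a(-1, -7) + X(v(-3, -3))*(-5*(-13)) = √2*√(-7) + 0*(-5*(-13)) = √2*(I*√7) + 0*65 = I*√14 + 0 = I*√14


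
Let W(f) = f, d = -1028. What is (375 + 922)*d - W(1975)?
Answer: -1335291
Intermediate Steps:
(375 + 922)*d - W(1975) = (375 + 922)*(-1028) - 1*1975 = 1297*(-1028) - 1975 = -1333316 - 1975 = -1335291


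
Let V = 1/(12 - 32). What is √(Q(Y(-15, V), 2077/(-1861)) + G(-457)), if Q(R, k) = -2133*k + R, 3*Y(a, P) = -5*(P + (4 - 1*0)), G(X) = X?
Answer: √239009061867/11166 ≈ 43.783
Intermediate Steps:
V = -1/20 (V = 1/(-20) = -1/20 ≈ -0.050000)
Y(a, P) = -20/3 - 5*P/3 (Y(a, P) = (-5*(P + (4 - 1*0)))/3 = (-5*(P + (4 + 0)))/3 = (-5*(P + 4))/3 = (-5*(4 + P))/3 = (-20 - 5*P)/3 = -20/3 - 5*P/3)
Q(R, k) = R - 2133*k
√(Q(Y(-15, V), 2077/(-1861)) + G(-457)) = √(((-20/3 - 5/3*(-1/20)) - 4430241/(-1861)) - 457) = √(((-20/3 + 1/12) - 4430241*(-1)/1861) - 457) = √((-79/12 - 2133*(-2077/1861)) - 457) = √((-79/12 + 4430241/1861) - 457) = √(53015873/22332 - 457) = √(42810149/22332) = √239009061867/11166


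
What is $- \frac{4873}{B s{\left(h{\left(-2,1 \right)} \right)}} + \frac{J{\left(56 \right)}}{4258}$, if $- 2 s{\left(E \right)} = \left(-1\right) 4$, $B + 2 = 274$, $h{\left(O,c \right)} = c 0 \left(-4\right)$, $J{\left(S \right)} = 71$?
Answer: $- \frac{10355305}{1158176} \approx -8.941$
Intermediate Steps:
$h{\left(O,c \right)} = 0$ ($h{\left(O,c \right)} = 0 \left(-4\right) = 0$)
$B = 272$ ($B = -2 + 274 = 272$)
$s{\left(E \right)} = 2$ ($s{\left(E \right)} = - \frac{\left(-1\right) 4}{2} = \left(- \frac{1}{2}\right) \left(-4\right) = 2$)
$- \frac{4873}{B s{\left(h{\left(-2,1 \right)} \right)}} + \frac{J{\left(56 \right)}}{4258} = - \frac{4873}{272 \cdot 2} + \frac{71}{4258} = - \frac{4873}{544} + 71 \cdot \frac{1}{4258} = \left(-4873\right) \frac{1}{544} + \frac{71}{4258} = - \frac{4873}{544} + \frac{71}{4258} = - \frac{10355305}{1158176}$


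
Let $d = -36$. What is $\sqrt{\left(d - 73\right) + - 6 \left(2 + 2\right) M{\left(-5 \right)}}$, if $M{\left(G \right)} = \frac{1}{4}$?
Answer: $i \sqrt{115} \approx 10.724 i$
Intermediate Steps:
$M{\left(G \right)} = \frac{1}{4}$
$\sqrt{\left(d - 73\right) + - 6 \left(2 + 2\right) M{\left(-5 \right)}} = \sqrt{\left(-36 - 73\right) + - 6 \left(2 + 2\right) \frac{1}{4}} = \sqrt{-109 + \left(-6\right) 4 \cdot \frac{1}{4}} = \sqrt{-109 - 6} = \sqrt{-115} = i \sqrt{115}$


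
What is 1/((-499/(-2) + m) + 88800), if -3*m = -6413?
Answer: 6/547123 ≈ 1.0966e-5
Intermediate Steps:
m = 6413/3 (m = -1/3*(-6413) = 6413/3 ≈ 2137.7)
1/((-499/(-2) + m) + 88800) = 1/((-499/(-2) + 6413/3) + 88800) = 1/((-1/2*(-499) + 6413/3) + 88800) = 1/((499/2 + 6413/3) + 88800) = 1/(14323/6 + 88800) = 1/(547123/6) = 6/547123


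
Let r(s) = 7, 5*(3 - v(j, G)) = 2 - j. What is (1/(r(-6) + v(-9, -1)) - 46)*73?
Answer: -130597/39 ≈ -3348.6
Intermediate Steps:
v(j, G) = 13/5 + j/5 (v(j, G) = 3 - (2 - j)/5 = 3 + (-⅖ + j/5) = 13/5 + j/5)
(1/(r(-6) + v(-9, -1)) - 46)*73 = (1/(7 + (13/5 + (⅕)*(-9))) - 46)*73 = (1/(7 + (13/5 - 9/5)) - 46)*73 = (1/(7 + ⅘) - 46)*73 = (1/(39/5) - 46)*73 = (5/39 - 46)*73 = -1789/39*73 = -130597/39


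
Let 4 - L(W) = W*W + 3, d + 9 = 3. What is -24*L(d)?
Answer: 840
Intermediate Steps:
d = -6 (d = -9 + 3 = -6)
L(W) = 1 - W² (L(W) = 4 - (W*W + 3) = 4 - (W² + 3) = 4 - (3 + W²) = 4 + (-3 - W²) = 1 - W²)
-24*L(d) = -24*(1 - 1*(-6)²) = -24*(1 - 1*36) = -24*(1 - 36) = -24*(-35) = 840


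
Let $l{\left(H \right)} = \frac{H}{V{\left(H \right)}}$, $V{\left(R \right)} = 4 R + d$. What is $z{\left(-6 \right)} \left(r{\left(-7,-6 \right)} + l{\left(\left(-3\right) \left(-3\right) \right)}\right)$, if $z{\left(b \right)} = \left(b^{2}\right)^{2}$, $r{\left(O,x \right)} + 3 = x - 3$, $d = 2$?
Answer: $- \frac{289656}{19} \approx -15245.0$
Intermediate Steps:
$V{\left(R \right)} = 2 + 4 R$ ($V{\left(R \right)} = 4 R + 2 = 2 + 4 R$)
$r{\left(O,x \right)} = -6 + x$ ($r{\left(O,x \right)} = -3 + \left(x - 3\right) = -3 + \left(-3 + x\right) = -6 + x$)
$z{\left(b \right)} = b^{4}$
$l{\left(H \right)} = \frac{H}{2 + 4 H}$
$z{\left(-6 \right)} \left(r{\left(-7,-6 \right)} + l{\left(\left(-3\right) \left(-3\right) \right)}\right) = \left(-6\right)^{4} \left(\left(-6 - 6\right) + \frac{\left(-3\right) \left(-3\right)}{2 \left(1 + 2 \left(\left(-3\right) \left(-3\right)\right)\right)}\right) = 1296 \left(-12 + \frac{1}{2} \cdot 9 \frac{1}{1 + 2 \cdot 9}\right) = 1296 \left(-12 + \frac{1}{2} \cdot 9 \frac{1}{1 + 18}\right) = 1296 \left(-12 + \frac{1}{2} \cdot 9 \cdot \frac{1}{19}\right) = 1296 \left(-12 + \frac{9}{38}\right) = 1296 \left(- \frac{447}{38}\right) = - \frac{289656}{19}$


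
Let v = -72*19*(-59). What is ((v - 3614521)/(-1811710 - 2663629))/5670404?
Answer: 3533809/25376980166956 ≈ 1.3925e-7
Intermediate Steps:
v = 80712 (v = -1368*(-59) = 80712)
((v - 3614521)/(-1811710 - 2663629))/5670404 = ((80712 - 3614521)/(-1811710 - 2663629))/5670404 = -3533809/(-4475339)*(1/5670404) = -3533809*(-1/4475339)*(1/5670404) = (3533809/4475339)*(1/5670404) = 3533809/25376980166956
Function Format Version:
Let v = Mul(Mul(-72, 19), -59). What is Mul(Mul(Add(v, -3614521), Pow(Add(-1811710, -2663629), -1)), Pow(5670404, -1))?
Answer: Rational(3533809, 25376980166956) ≈ 1.3925e-7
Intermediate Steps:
v = 80712 (v = Mul(-1368, -59) = 80712)
Mul(Mul(Add(v, -3614521), Pow(Add(-1811710, -2663629), -1)), Pow(5670404, -1)) = Mul(Mul(Add(80712, -3614521), Pow(Add(-1811710, -2663629), -1)), Pow(5670404, -1)) = Mul(Mul(-3533809, Pow(-4475339, -1)), Rational(1, 5670404)) = Mul(Mul(-3533809, Rational(-1, 4475339)), Rational(1, 5670404)) = Mul(Rational(3533809, 4475339), Rational(1, 5670404)) = Rational(3533809, 25376980166956)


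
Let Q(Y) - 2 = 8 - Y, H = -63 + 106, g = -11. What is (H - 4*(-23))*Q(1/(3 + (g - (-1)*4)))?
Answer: 5535/4 ≈ 1383.8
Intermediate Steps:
H = 43
Q(Y) = 10 - Y (Q(Y) = 2 + (8 - Y) = 10 - Y)
(H - 4*(-23))*Q(1/(3 + (g - (-1)*4))) = (43 - 4*(-23))*(10 - 1/(3 + (-11 - (-1)*4))) = (43 + 92)*(10 - 1/(3 + (-11 - 1*(-4)))) = 135*(10 - 1/(3 + (-11 + 4))) = 135*(10 - 1/(3 - 7)) = 135*(10 - 1/(-4)) = 135*(10 - 1*(-¼)) = 135*(10 + ¼) = 135*(41/4) = 5535/4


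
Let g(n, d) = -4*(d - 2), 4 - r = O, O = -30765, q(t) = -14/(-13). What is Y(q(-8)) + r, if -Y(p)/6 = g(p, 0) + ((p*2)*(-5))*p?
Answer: 5203609/169 ≈ 30791.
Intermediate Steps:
q(t) = 14/13 (q(t) = -14*(-1/13) = 14/13)
r = 30769 (r = 4 - 1*(-30765) = 4 + 30765 = 30769)
g(n, d) = 8 - 4*d (g(n, d) = -4*(-2 + d) = 8 - 4*d)
Y(p) = -48 + 60*p² (Y(p) = -6*((8 - 4*0) + ((p*2)*(-5))*p) = -6*((8 + 0) + ((2*p)*(-5))*p) = -6*(8 + (-10*p)*p) = -6*(8 - 10*p²) = -48 + 60*p²)
Y(q(-8)) + r = (-48 + 60*(14/13)²) + 30769 = (-48 + 60*(196/169)) + 30769 = (-48 + 11760/169) + 30769 = 3648/169 + 30769 = 5203609/169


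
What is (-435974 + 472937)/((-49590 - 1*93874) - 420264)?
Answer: -36963/563728 ≈ -0.065569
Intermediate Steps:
(-435974 + 472937)/((-49590 - 1*93874) - 420264) = 36963/((-49590 - 93874) - 420264) = 36963/(-143464 - 420264) = 36963/(-563728) = 36963*(-1/563728) = -36963/563728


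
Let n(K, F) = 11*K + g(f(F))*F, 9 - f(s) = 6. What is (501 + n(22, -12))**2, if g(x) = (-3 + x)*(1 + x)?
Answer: 552049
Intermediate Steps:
f(s) = 3 (f(s) = 9 - 1*6 = 9 - 6 = 3)
g(x) = (1 + x)*(-3 + x)
n(K, F) = 11*K (n(K, F) = 11*K + (-3 + 3**2 - 2*3)*F = 11*K + (-3 + 9 - 6)*F = 11*K + 0*F = 11*K + 0 = 11*K)
(501 + n(22, -12))**2 = (501 + 11*22)**2 = (501 + 242)**2 = 743**2 = 552049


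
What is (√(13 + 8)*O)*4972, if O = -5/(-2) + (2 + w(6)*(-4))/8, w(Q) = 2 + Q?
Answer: -6215*√21 ≈ -28481.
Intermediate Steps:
O = -5/4 (O = -5/(-2) + (2 + (2 + 6)*(-4))/8 = -5*(-½) + (2 + 8*(-4))*(⅛) = 5/2 + (2 - 32)*(⅛) = 5/2 - 30*⅛ = 5/2 - 15/4 = -5/4 ≈ -1.2500)
(√(13 + 8)*O)*4972 = (√(13 + 8)*(-5/4))*4972 = (√21*(-5/4))*4972 = -5*√21/4*4972 = -6215*√21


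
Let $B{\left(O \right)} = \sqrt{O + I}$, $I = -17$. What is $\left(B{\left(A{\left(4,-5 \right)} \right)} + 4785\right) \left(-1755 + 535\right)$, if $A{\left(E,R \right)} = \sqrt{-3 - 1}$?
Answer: $-5837700 - 1220 \sqrt{-17 + 2 i} \approx -5.838 \cdot 10^{6} - 5038.9 i$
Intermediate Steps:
$A{\left(E,R \right)} = 2 i$ ($A{\left(E,R \right)} = \sqrt{-4} = 2 i$)
$B{\left(O \right)} = \sqrt{-17 + O}$ ($B{\left(O \right)} = \sqrt{O - 17} = \sqrt{-17 + O}$)
$\left(B{\left(A{\left(4,-5 \right)} \right)} + 4785\right) \left(-1755 + 535\right) = \left(\sqrt{-17 + 2 i} + 4785\right) \left(-1755 + 535\right) = \left(4785 + \sqrt{-17 + 2 i}\right) \left(-1220\right) = -5837700 - 1220 \sqrt{-17 + 2 i}$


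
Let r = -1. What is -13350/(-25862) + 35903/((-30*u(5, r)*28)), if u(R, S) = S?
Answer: 67124099/1551720 ≈ 43.258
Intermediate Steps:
-13350/(-25862) + 35903/((-30*u(5, r)*28)) = -13350/(-25862) + 35903/((-30*(-1)*28)) = -13350*(-1/25862) + 35903/((30*28)) = 6675/12931 + 35903/840 = 6675/12931 + 35903*(1/840) = 6675/12931 + 5129/120 = 67124099/1551720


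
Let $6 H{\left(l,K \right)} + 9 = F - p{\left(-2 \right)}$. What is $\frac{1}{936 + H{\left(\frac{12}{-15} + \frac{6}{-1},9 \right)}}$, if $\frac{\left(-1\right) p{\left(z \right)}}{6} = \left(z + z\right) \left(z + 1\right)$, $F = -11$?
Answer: $\frac{3}{2810} \approx 0.0010676$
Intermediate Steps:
$p{\left(z \right)} = - 12 z \left(1 + z\right)$ ($p{\left(z \right)} = - 6 \left(z + z\right) \left(z + 1\right) = - 6 \cdot 2 z \left(1 + z\right) = - 12 z \left(1 + z\right)$)
$H{\left(l,K \right)} = \frac{2}{3}$ ($H{\left(l,K \right)} = - \frac{3}{2} + \frac{-11 - \left(-12\right) \left(-2\right) \left(1 - 2\right)}{6} = - \frac{3}{2} + \frac{-11 - \left(-12\right) \left(-2\right) \left(-1\right)}{6} = - \frac{3}{2} + \frac{-11 - -24}{6} = - \frac{3}{2} + \frac{-11 + 24}{6} = - \frac{3}{2} + \frac{1}{6} \cdot 13 = - \frac{3}{2} + \frac{13}{6} = \frac{2}{3}$)
$\frac{1}{936 + H{\left(\frac{12}{-15} + \frac{6}{-1},9 \right)}} = \frac{1}{936 + \frac{2}{3}} = \frac{1}{\frac{2810}{3}} = \frac{3}{2810}$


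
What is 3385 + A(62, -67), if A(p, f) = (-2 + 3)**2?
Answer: 3386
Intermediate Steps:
A(p, f) = 1 (A(p, f) = 1**2 = 1)
3385 + A(62, -67) = 3385 + 1 = 3386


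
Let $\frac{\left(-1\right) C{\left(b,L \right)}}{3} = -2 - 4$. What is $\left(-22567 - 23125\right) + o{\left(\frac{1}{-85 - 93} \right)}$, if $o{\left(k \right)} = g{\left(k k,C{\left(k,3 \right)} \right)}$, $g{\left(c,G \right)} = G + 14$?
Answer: $-45660$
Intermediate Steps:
$C{\left(b,L \right)} = 18$ ($C{\left(b,L \right)} = - 3 \left(-2 - 4\right) = \left(-3\right) \left(-6\right) = 18$)
$g{\left(c,G \right)} = 14 + G$
$o{\left(k \right)} = 32$ ($o{\left(k \right)} = 14 + 18 = 32$)
$\left(-22567 - 23125\right) + o{\left(\frac{1}{-85 - 93} \right)} = \left(-22567 - 23125\right) + 32 = -45692 + 32 = -45660$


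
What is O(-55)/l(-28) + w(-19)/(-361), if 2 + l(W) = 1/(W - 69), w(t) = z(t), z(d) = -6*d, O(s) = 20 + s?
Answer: 12667/741 ≈ 17.094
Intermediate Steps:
w(t) = -6*t
l(W) = -2 + 1/(-69 + W) (l(W) = -2 + 1/(W - 69) = -2 + 1/(-69 + W))
O(-55)/l(-28) + w(-19)/(-361) = (20 - 55)/(((139 - 2*(-28))/(-69 - 28))) - 6*(-19)/(-361) = -35*(-97/(139 + 56)) + 114*(-1/361) = -35/((-1/97*195)) - 6/19 = -35/(-195/97) - 6/19 = -35*(-97/195) - 6/19 = 679/39 - 6/19 = 12667/741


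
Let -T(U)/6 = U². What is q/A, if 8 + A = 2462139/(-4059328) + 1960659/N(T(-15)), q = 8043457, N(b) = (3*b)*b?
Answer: -1652958404730360000/1694979571531 ≈ -9.7521e+5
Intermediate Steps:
T(U) = -6*U²
N(b) = 3*b²
A = -1694979571531/205503480000 (A = -8 + (2462139/(-4059328) + 1960659/((3*(-6*(-15)²)²))) = -8 + (2462139*(-1/4059328) + 1960659/((3*(-6*225)²))) = -8 + (-2462139/4059328 + 1960659/((3*(-1350)²))) = -8 + (-2462139/4059328 + 1960659/((3*1822500))) = -8 + (-2462139/4059328 + 1960659/5467500) = -8 + (-2462139/4059328 + 1960659*(1/5467500)) = -8 + (-2462139/4059328 + 72617/202500) = -8 - 50951731531/205503480000 = -1694979571531/205503480000 ≈ -8.2479)
q/A = 8043457/(-1694979571531/205503480000) = 8043457*(-205503480000/1694979571531) = -1652958404730360000/1694979571531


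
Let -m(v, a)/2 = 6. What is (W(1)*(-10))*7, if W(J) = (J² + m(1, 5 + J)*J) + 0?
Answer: 770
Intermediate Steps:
m(v, a) = -12 (m(v, a) = -2*6 = -12)
W(J) = J² - 12*J (W(J) = (J² - 12*J) + 0 = J² - 12*J)
(W(1)*(-10))*7 = ((1*(-12 + 1))*(-10))*7 = ((1*(-11))*(-10))*7 = -11*(-10)*7 = 110*7 = 770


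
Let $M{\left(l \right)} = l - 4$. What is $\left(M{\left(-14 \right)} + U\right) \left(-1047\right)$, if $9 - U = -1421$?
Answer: $-1478364$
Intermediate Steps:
$U = 1430$ ($U = 9 - -1421 = 9 + 1421 = 1430$)
$M{\left(l \right)} = -4 + l$
$\left(M{\left(-14 \right)} + U\right) \left(-1047\right) = \left(\left(-4 - 14\right) + 1430\right) \left(-1047\right) = \left(-18 + 1430\right) \left(-1047\right) = 1412 \left(-1047\right) = -1478364$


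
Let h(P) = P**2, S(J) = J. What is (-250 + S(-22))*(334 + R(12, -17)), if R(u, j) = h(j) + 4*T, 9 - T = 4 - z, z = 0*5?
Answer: -174896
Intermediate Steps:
z = 0
T = 5 (T = 9 - (4 - 1*0) = 9 - (4 + 0) = 9 - 1*4 = 9 - 4 = 5)
R(u, j) = 20 + j**2 (R(u, j) = j**2 + 4*5 = j**2 + 20 = 20 + j**2)
(-250 + S(-22))*(334 + R(12, -17)) = (-250 - 22)*(334 + (20 + (-17)**2)) = -272*(334 + (20 + 289)) = -272*(334 + 309) = -272*643 = -174896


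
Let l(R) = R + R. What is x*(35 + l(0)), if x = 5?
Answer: 175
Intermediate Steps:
l(R) = 2*R
x*(35 + l(0)) = 5*(35 + 2*0) = 5*(35 + 0) = 5*35 = 175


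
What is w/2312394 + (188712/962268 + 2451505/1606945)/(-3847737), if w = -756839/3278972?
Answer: -45720349082006328037223/83542644404634717934223889304 ≈ -5.4727e-7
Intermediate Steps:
w = -756839/3278972 (w = -756839*1/3278972 = -756839/3278972 ≈ -0.23082)
w/2312394 + (188712/962268 + 2451505/1606945)/(-3847737) = -756839/3278972/2312394 + (188712/962268 + 2451505/1606945)/(-3847737) = -756839/3278972*1/2312394 + (188712*(1/962268) + 2451505*(1/1606945))*(-1/3847737) = -756839/7582275178968 + (15726/80189 + 490301/321389)*(-1/3847737) = -756839/7582275178968 + (44370910303/25771862521)*(-1/3847737) = -756839/7582275178968 - 44370910303/99163348980964977 = -45720349082006328037223/83542644404634717934223889304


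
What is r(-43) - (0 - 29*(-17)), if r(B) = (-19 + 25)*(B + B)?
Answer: -1009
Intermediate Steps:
r(B) = 12*B (r(B) = 6*(2*B) = 12*B)
r(-43) - (0 - 29*(-17)) = 12*(-43) - (0 - 29*(-17)) = -516 - (0 + 493) = -516 - 1*493 = -516 - 493 = -1009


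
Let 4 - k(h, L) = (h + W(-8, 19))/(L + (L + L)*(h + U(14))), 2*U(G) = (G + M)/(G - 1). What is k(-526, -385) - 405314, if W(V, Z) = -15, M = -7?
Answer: -2130941636567/5257560 ≈ -4.0531e+5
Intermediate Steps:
U(G) = (-7 + G)/(2*(-1 + G)) (U(G) = ((G - 7)/(G - 1))/2 = ((-7 + G)/(-1 + G))/2 = (-7 + G)/(2*(-1 + G)))
k(h, L) = 4 - (-15 + h)/(L + 2*L*(7/26 + h)) (k(h, L) = 4 - (h - 15)/(L + (L + L)*(h + (-7 + 14)/(2*(-1 + 14)))) = 4 - (-15 + h)/(L + (2*L)*(h + (½)*7/13)) = 4 - (-15 + h)/(L + (2*L)*(h + (½)*(1/13)*7)) = 4 - (-15 + h)/(L + (2*L)*(h + 7/26)) = 4 - (-15 + h)/(L + (2*L)*(7/26 + h)) = 4 - (-15 + h)/(L + 2*L*(7/26 + h)))
k(-526, -385) - 405314 = (½)*(195 - 13*(-526) + 80*(-385) + 104*(-385)*(-526))/(-385*(10 + 13*(-526))) - 405314 = (½)*(-1/385)*(195 + 6838 - 30800 + 21061040)/(10 - 6838) - 405314 = (½)*(-1/385)*21037273/(-6828) - 405314 = (½)*(-1/385)*(-1/6828)*21037273 - 405314 = 21037273/5257560 - 405314 = -2130941636567/5257560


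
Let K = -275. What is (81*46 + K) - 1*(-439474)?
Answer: 442925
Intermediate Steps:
(81*46 + K) - 1*(-439474) = (81*46 - 275) - 1*(-439474) = (3726 - 275) + 439474 = 3451 + 439474 = 442925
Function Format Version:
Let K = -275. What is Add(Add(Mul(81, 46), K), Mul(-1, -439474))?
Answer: 442925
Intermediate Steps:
Add(Add(Mul(81, 46), K), Mul(-1, -439474)) = Add(Add(Mul(81, 46), -275), Mul(-1, -439474)) = Add(Add(3726, -275), 439474) = Add(3451, 439474) = 442925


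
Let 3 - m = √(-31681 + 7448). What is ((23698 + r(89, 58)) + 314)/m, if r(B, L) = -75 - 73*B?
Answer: 26160/12121 + 8720*I*√24233/12121 ≈ 2.1582 + 111.99*I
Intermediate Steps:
m = 3 - I*√24233 (m = 3 - √(-31681 + 7448) = 3 - √(-24233) = 3 - I*√24233 ≈ 3.0 - 155.67*I)
((23698 + r(89, 58)) + 314)/m = ((23698 + (-75 - 73*89)) + 314)/(3 - I*√24233) = ((23698 + (-75 - 6497)) + 314)/(3 - I*√24233) = ((23698 - 6572) + 314)/(3 - I*√24233) = (17126 + 314)/(3 - I*√24233) = 17440/(3 - I*√24233)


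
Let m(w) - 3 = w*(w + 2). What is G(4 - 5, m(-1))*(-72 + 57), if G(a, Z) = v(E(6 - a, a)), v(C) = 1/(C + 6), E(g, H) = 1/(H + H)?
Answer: -30/11 ≈ -2.7273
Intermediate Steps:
E(g, H) = 1/(2*H)
v(C) = 1/(6 + C)
m(w) = 3 + w*(2 + w) (m(w) = 3 + w*(w + 2) = 3 + w*(2 + w))
G(a, Z) = 1/(6 + 1/(2*a))
G(4 - 5, m(-1))*(-72 + 57) = (2*(4 - 5)/(1 + 12*(4 - 5)))*(-72 + 57) = (2*(-1)/(1 + 12*(-1)))*(-15) = (2*(-1)/(1 - 12))*(-15) = (2*(-1)/(-11))*(-15) = (2*(-1)*(-1/11))*(-15) = (2/11)*(-15) = -30/11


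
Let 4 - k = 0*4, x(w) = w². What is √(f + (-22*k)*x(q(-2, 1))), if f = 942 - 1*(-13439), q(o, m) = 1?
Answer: √14293 ≈ 119.55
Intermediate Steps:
k = 4 (k = 4 - 0*4 = 4 - 1*0 = 4 + 0 = 4)
f = 14381 (f = 942 + 13439 = 14381)
√(f + (-22*k)*x(q(-2, 1))) = √(14381 - 22*4*1²) = √(14381 - 88*1) = √(14381 - 88) = √14293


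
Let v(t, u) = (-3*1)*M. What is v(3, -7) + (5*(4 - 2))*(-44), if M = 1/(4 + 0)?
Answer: -1763/4 ≈ -440.75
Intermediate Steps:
M = ¼ (M = 1/4 = ¼ ≈ 0.25000)
v(t, u) = -¾ (v(t, u) = -3*1*(¼) = -3*¼ = -¾)
v(3, -7) + (5*(4 - 2))*(-44) = -¾ + (5*(4 - 2))*(-44) = -¾ + (5*2)*(-44) = -¾ + 10*(-44) = -¾ - 440 = -1763/4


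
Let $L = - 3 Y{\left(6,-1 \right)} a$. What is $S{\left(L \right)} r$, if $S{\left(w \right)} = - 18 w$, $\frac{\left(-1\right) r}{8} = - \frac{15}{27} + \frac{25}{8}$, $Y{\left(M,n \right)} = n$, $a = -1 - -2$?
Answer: $1110$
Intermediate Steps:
$a = 1$ ($a = -1 + 2 = 1$)
$r = - \frac{185}{9}$ ($r = - 8 \left(- \frac{15}{27} + \frac{25}{8}\right) = - 8 \left(\left(-15\right) \frac{1}{27} + 25 \cdot \frac{1}{8}\right) = - 8 \left(- \frac{5}{9} + \frac{25}{8}\right) = \left(-8\right) \frac{185}{72} = - \frac{185}{9} \approx -20.556$)
$L = 3$ ($L = \left(-3\right) \left(-1\right) 1 = 3 \cdot 1 = 3$)
$S{\left(L \right)} r = \left(-18\right) 3 \left(- \frac{185}{9}\right) = \left(-54\right) \left(- \frac{185}{9}\right) = 1110$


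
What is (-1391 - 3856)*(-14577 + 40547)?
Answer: -136264590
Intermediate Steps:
(-1391 - 3856)*(-14577 + 40547) = -5247*25970 = -136264590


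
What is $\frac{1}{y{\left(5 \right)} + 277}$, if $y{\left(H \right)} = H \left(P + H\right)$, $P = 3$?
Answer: $\frac{1}{317} \approx 0.0031546$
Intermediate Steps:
$y{\left(H \right)} = H \left(3 + H\right)$
$\frac{1}{y{\left(5 \right)} + 277} = \frac{1}{5 \left(3 + 5\right) + 277} = \frac{1}{5 \cdot 8 + 277} = \frac{1}{40 + 277} = \frac{1}{317}$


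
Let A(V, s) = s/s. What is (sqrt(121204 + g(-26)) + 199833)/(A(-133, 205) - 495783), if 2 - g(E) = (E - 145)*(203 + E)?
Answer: -199833/495782 - sqrt(151473)/495782 ≈ -0.40385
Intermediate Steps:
A(V, s) = 1
g(E) = 2 - (-145 + E)*(203 + E) (g(E) = 2 - (E - 145)*(203 + E) = 2 - (-145 + E)*(203 + E))
(sqrt(121204 + g(-26)) + 199833)/(A(-133, 205) - 495783) = (sqrt(121204 + (29437 - 1*(-26)**2 - 58*(-26))) + 199833)/(1 - 495783) = (sqrt(121204 + (29437 - 1*676 + 1508)) + 199833)/(-495782) = (sqrt(121204 + (29437 - 676 + 1508)) + 199833)*(-1/495782) = (sqrt(121204 + 30269) + 199833)*(-1/495782) = (sqrt(151473) + 199833)*(-1/495782) = (199833 + sqrt(151473))*(-1/495782) = -199833/495782 - sqrt(151473)/495782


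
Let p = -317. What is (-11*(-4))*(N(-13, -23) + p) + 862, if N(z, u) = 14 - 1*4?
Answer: -12646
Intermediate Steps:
N(z, u) = 10 (N(z, u) = 14 - 4 = 10)
(-11*(-4))*(N(-13, -23) + p) + 862 = (-11*(-4))*(10 - 317) + 862 = 44*(-307) + 862 = -13508 + 862 = -12646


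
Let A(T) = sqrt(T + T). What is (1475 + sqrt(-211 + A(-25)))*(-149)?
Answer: -219775 - 149*sqrt(-211 + 5*I*sqrt(2)) ≈ -2.1981e+5 - 2164.7*I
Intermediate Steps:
A(T) = sqrt(2)*sqrt(T) (A(T) = sqrt(2*T) = sqrt(2)*sqrt(T))
(1475 + sqrt(-211 + A(-25)))*(-149) = (1475 + sqrt(-211 + sqrt(2)*sqrt(-25)))*(-149) = (1475 + sqrt(-211 + sqrt(2)*(5*I)))*(-149) = (1475 + sqrt(-211 + 5*I*sqrt(2)))*(-149) = -219775 - 149*sqrt(-211 + 5*I*sqrt(2))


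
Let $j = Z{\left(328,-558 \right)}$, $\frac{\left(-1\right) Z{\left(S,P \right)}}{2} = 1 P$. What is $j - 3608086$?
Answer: $-3606970$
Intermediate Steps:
$Z{\left(S,P \right)} = - 2 P$ ($Z{\left(S,P \right)} = - 2 \cdot 1 P = - 2 P$)
$j = 1116$ ($j = \left(-2\right) \left(-558\right) = 1116$)
$j - 3608086 = 1116 - 3608086 = -3606970$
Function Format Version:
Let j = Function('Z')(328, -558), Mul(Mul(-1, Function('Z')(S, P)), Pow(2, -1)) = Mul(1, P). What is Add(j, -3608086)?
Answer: -3606970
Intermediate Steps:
Function('Z')(S, P) = Mul(-2, P) (Function('Z')(S, P) = Mul(-2, Mul(1, P)) = Mul(-2, P))
j = 1116 (j = Mul(-2, -558) = 1116)
Add(j, -3608086) = Add(1116, -3608086) = -3606970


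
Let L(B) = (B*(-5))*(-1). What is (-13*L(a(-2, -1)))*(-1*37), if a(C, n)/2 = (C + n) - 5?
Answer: -38480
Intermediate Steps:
a(C, n) = -10 + 2*C + 2*n (a(C, n) = 2*((C + n) - 5) = 2*(-5 + C + n) = -10 + 2*C + 2*n)
L(B) = 5*B (L(B) = -5*B*(-1) = 5*B)
(-13*L(a(-2, -1)))*(-1*37) = (-65*(-10 + 2*(-2) + 2*(-1)))*(-1*37) = -65*(-10 - 4 - 2)*(-37) = -65*(-16)*(-37) = -13*(-80)*(-37) = 1040*(-37) = -38480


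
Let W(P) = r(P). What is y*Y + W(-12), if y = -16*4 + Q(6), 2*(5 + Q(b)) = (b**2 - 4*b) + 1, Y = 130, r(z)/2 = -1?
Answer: -8127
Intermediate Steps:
r(z) = -2 (r(z) = 2*(-1) = -2)
W(P) = -2
Q(b) = -9/2 + b**2/2 - 2*b (Q(b) = -5 + ((b**2 - 4*b) + 1)/2 = -5 + (1 + b**2 - 4*b)/2 = -5 + (1/2 + b**2/2 - 2*b) = -9/2 + b**2/2 - 2*b)
y = -125/2 (y = -16*4 + (-9/2 + (1/2)*6**2 - 2*6) = -64 + (-9/2 + (1/2)*36 - 12) = -64 + (-9/2 + 18 - 12) = -64 + 3/2 = -125/2 ≈ -62.500)
y*Y + W(-12) = -125/2*130 - 2 = -8125 - 2 = -8127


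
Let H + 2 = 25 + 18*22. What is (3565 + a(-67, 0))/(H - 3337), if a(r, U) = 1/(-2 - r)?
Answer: -115863/94835 ≈ -1.2217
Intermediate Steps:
H = 419 (H = -2 + (25 + 18*22) = -2 + (25 + 396) = -2 + 421 = 419)
(3565 + a(-67, 0))/(H - 3337) = (3565 - 1/(2 - 67))/(419 - 3337) = (3565 - 1/(-65))/(-2918) = (3565 - 1*(-1/65))*(-1/2918) = (3565 + 1/65)*(-1/2918) = (231726/65)*(-1/2918) = -115863/94835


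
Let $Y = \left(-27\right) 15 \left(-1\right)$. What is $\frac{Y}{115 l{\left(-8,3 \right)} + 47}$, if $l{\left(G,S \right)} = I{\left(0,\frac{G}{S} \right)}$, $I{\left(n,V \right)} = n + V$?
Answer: $- \frac{1215}{779} \approx -1.5597$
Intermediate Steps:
$I{\left(n,V \right)} = V + n$
$l{\left(G,S \right)} = \frac{G}{S}$ ($l{\left(G,S \right)} = \frac{G}{S} + 0 = \frac{G}{S}$)
$Y = 405$ ($Y = \left(-405\right) \left(-1\right) = 405$)
$\frac{Y}{115 l{\left(-8,3 \right)} + 47} = \frac{405}{115 \left(- \frac{8}{3}\right) + 47} = \frac{405}{- \frac{920}{3} + 47} = \frac{405}{- \frac{779}{3}} = 405 \left(- \frac{3}{779}\right) = - \frac{1215}{779}$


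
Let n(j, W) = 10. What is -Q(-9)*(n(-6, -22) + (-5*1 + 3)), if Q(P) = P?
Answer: 72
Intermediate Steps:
-Q(-9)*(n(-6, -22) + (-5*1 + 3)) = -(-9)*(10 + (-5*1 + 3)) = -(-9)*(10 + (-5 + 3)) = -(-9)*(10 - 2) = -(-9)*8 = -1*(-72) = 72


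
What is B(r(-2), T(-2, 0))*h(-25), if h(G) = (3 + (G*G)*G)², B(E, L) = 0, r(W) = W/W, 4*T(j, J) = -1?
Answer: 0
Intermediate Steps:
T(j, J) = -¼ (T(j, J) = (¼)*(-1) = -¼)
r(W) = 1
h(G) = (3 + G³)² (h(G) = (3 + G²*G)² = (3 + G³)²)
B(r(-2), T(-2, 0))*h(-25) = 0*(3 + (-25)³)² = 0*(3 - 15625)² = 0*(-15622)² = 0*244046884 = 0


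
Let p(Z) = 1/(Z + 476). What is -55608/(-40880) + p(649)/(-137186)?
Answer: 7662695476/5633200125 ≈ 1.3603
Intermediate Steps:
p(Z) = 1/(476 + Z)
-55608/(-40880) + p(649)/(-137186) = -55608/(-40880) + 1/((476 + 649)*(-137186)) = -55608*(-1/40880) - 1/137186/1125 = 993/730 + (1/1125)*(-1/137186) = 993/730 - 1/154334250 = 7662695476/5633200125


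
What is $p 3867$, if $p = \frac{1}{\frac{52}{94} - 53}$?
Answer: $- \frac{181749}{2465} \approx -73.732$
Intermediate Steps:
$p = - \frac{47}{2465}$ ($p = \frac{1}{52 \cdot \frac{1}{94} - 53} = \frac{1}{\frac{26}{47} - 53} = \frac{1}{- \frac{2465}{47}} = - \frac{47}{2465} \approx -0.019067$)
$p 3867 = \left(- \frac{47}{2465}\right) 3867 = - \frac{181749}{2465}$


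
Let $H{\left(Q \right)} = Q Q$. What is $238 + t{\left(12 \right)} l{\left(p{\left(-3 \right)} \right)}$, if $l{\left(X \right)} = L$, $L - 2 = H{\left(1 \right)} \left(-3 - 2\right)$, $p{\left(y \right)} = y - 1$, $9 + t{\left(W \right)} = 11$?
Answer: $232$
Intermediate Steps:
$H{\left(Q \right)} = Q^{2}$
$t{\left(W \right)} = 2$ ($t{\left(W \right)} = -9 + 11 = 2$)
$p{\left(y \right)} = -1 + y$
$L = -3$ ($L = 2 + 1^{2} \left(-3 - 2\right) = 2 + 1 \left(-5\right) = 2 - 5 = -3$)
$l{\left(X \right)} = -3$
$238 + t{\left(12 \right)} l{\left(p{\left(-3 \right)} \right)} = 238 + 2 \left(-3\right) = 238 - 6 = 232$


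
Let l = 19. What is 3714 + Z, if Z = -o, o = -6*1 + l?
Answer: 3701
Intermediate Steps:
o = 13 (o = -6*1 + 19 = -6 + 19 = 13)
Z = -13 (Z = -1*13 = -13)
3714 + Z = 3714 - 13 = 3701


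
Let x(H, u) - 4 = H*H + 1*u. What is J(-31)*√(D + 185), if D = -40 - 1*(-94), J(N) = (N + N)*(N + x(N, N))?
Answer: -55986*√239 ≈ -8.6552e+5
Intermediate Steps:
x(H, u) = 4 + u + H² (x(H, u) = 4 + (H*H + 1*u) = 4 + (H² + u) = 4 + (u + H²) = 4 + u + H²)
J(N) = 2*N*(4 + N² + 2*N) (J(N) = (N + N)*(N + (4 + N + N²)) = (2*N)*(4 + N² + 2*N) = 2*N*(4 + N² + 2*N))
D = 54 (D = -40 + 94 = 54)
J(-31)*√(D + 185) = (2*(-31)*(4 + (-31)² + 2*(-31)))*√(54 + 185) = (2*(-31)*(4 + 961 - 62))*√239 = (2*(-31)*903)*√239 = -55986*√239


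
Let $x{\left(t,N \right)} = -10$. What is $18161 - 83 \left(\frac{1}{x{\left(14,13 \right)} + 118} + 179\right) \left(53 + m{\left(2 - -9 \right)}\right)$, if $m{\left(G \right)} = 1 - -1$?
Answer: $- \frac{86293757}{108} \approx -7.9902 \cdot 10^{5}$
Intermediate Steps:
$m{\left(G \right)} = 2$ ($m{\left(G \right)} = 1 + 1 = 2$)
$18161 - 83 \left(\frac{1}{x{\left(14,13 \right)} + 118} + 179\right) \left(53 + m{\left(2 - -9 \right)}\right) = 18161 - 83 \left(\frac{1}{-10 + 118} + 179\right) \left(53 + 2\right) = 18161 - 83 \left(\frac{1}{108} + 179\right) 55 = 18161 - 83 \cdot \frac{19333}{108} \cdot 55 = 18161 - \frac{88255145}{108} = - \frac{86293757}{108}$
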